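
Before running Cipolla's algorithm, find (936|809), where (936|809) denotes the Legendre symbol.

1

(936|809)
  = (127|809)    [936 ≡ 127 mod 809]
  = (809|127)    [QR: 809 ≡ 1 mod 4, sign kept]
  = (47|127)    [809 ≡ 47 mod 127]
  = -(127|47)    [QR: both ≡ 3 mod 4, sign flips]
  = -(33|47)    [127 ≡ 33 mod 47]
  = -(47|33)    [QR: 33 ≡ 1 mod 4, sign kept]
  = -(14|33)    [47 ≡ 14 mod 33]
  = -(7|33)    [33 ≡ 1 mod 8 ⇒ (2|33) = +1]
  = -(33|7)    [QR: 33 ≡ 1 mod 4, sign kept]
  = -(5|7)    [33 ≡ 5 mod 7]
  = -(7|5)    [QR: 5 ≡ 1 mod 4, sign kept]
  = -(2|5)    [7 ≡ 2 mod 5]
  = (1|5)    [5 ≡ 5 mod 8 ⇒ (2|5) = -1]
  = 1    [(1|5) = 1]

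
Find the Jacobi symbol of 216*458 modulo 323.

1

By multiplicativity, (216·458 / 323) = (216 / 323)·(458 / 323).
First factor (216 / 323):
Factor out 2: 216 = 2^3·27. Since 323 ≡ 3 (mod 8), (2 / 323) = -1, and (2 / 323)^3 = -1. Now have -(27 / 323).
Both 27 ≡ 3 and 323 ≡ 3 (mod 4), so reciprocity gives (27 / 323) = -(323 / 27). Reduce: 323 ≡ 26 (mod 27). Now have (26 / 27).
Factor out 2: 26 = 2·13. Since 27 ≡ 3 (mod 8), (2 / 27) = -1. Now have -(13 / 27).
13 ≡ 1 (mod 4), so quadratic reciprocity gives (13 / 27) = (27 / 13). Reduce: 27 ≡ 1 (mod 13). Now have -(1 / 13).
(1 / 13) = 1. Collecting the sign factors: -1.
Second factor (458 / 323):
Reduce the numerator: 458 ≡ 135 (mod 323), so (458 / 323) = (135 / 323).
Both 135 ≡ 3 and 323 ≡ 3 (mod 4), so reciprocity gives (135 / 323) = -(323 / 135). Reduce: 323 ≡ 53 (mod 135). Now have -(53 / 135).
53 ≡ 1 (mod 4), so quadratic reciprocity gives (53 / 135) = (135 / 53). Reduce: 135 ≡ 29 (mod 53). Now have -(29 / 53).
29 ≡ 1 (mod 4), so quadratic reciprocity gives (29 / 53) = (53 / 29). Reduce: 53 ≡ 24 (mod 29). Now have -(24 / 29).
Factor out 2: 24 = 2^3·3. Since 29 ≡ 5 (mod 8), (2 / 29) = -1, and (2 / 29)^3 = -1. Now have (3 / 29).
29 ≡ 1 (mod 4), so quadratic reciprocity gives (3 / 29) = (29 / 3). Reduce: 29 ≡ 2 (mod 3). Now have (2 / 3).
Factor out 2: 2 = 2. Since 3 ≡ 3 (mod 8), (2 / 3) = -1. Now have -(1 / 3).
(1 / 3) = 1. Collecting the sign factors: -1.
Product: (-1)·(-1) = 1.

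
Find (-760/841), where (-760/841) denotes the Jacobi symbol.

Reduce the numerator: -760 ≡ 81 (mod 841), so (-760/841) = (81/841).
81 ≡ 1 (mod 4), so quadratic reciprocity gives (81/841) = (841/81). Reduce: 841 ≡ 31 (mod 81). Now have (31/81).
81 ≡ 1 (mod 4), so quadratic reciprocity gives (31/81) = (81/31). Reduce: 81 ≡ 19 (mod 31). Now have (19/31).
Both 19 ≡ 3 and 31 ≡ 3 (mod 4), so reciprocity gives (19/31) = -(31/19). Reduce: 31 ≡ 12 (mod 19). Now have -(12/19).
Factor out 2: 12 = 2^2·3. Since 19 ≡ 3 (mod 8), (2/19) = -1, and (2/19)^2 = +1. Now have -(3/19).
Both 3 ≡ 3 and 19 ≡ 3 (mod 4), so reciprocity gives (3/19) = -(19/3). Reduce: 19 ≡ 1 (mod 3). Now have (1/3).
(1/3) = 1. Collecting the sign factors: 1.

1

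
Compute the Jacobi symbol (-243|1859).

-1

(-243|1859)
  = (1616|1859)    [-243 ≡ 1616 mod 1859]
  = (101|1859)    [1859 ≡ 3 mod 8 ⇒ (2|1859)^4 = +1]
  = (1859|101)    [QR: 101 ≡ 1 mod 4, sign kept]
  = (41|101)    [1859 ≡ 41 mod 101]
  = (101|41)    [QR: 41 ≡ 1 mod 4, sign kept]
  = (19|41)    [101 ≡ 19 mod 41]
  = (41|19)    [QR: 41 ≡ 1 mod 4, sign kept]
  = (3|19)    [41 ≡ 3 mod 19]
  = -(19|3)    [QR: both ≡ 3 mod 4, sign flips]
  = -(1|3)    [19 ≡ 1 mod 3]
  = -1    [(1|3) = 1]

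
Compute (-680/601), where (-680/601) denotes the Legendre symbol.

-1

(-680/601)
  = (522/601)    [-680 ≡ 522 mod 601]
  = (261/601)    [601 ≡ 1 mod 8 ⇒ (2/601) = +1]
  = (601/261)    [QR: 261 ≡ 1 mod 4, sign kept]
  = (79/261)    [601 ≡ 79 mod 261]
  = (261/79)    [QR: 261 ≡ 1 mod 4, sign kept]
  = (24/79)    [261 ≡ 24 mod 79]
  = (3/79)    [79 ≡ 7 mod 8 ⇒ (2/79)^3 = +1]
  = -(79/3)    [QR: both ≡ 3 mod 4, sign flips]
  = -(1/3)    [79 ≡ 1 mod 3]
  = -1    [(1/3) = 1]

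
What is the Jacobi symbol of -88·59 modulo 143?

By multiplicativity, (-88·59 / 143) = (-88 / 143)·(59 / 143).
First factor (-88 / 143):
Pull out -1: (-88 / 143) = (-1 / 143)·(88 / 143). Since 143 ≡ 3 (mod 4), (-1 / 143) = -1. Now have -(88 / 143).
Factor out 2: 88 = 2^3·11. Since 143 ≡ 7 (mod 8), (2 / 143) = +1, and (2 / 143)^3 = +1. Now have -(11 / 143).
Both 11 ≡ 3 and 143 ≡ 3 (mod 4), so reciprocity gives (11 / 143) = -(143 / 11). Reduce: 143 ≡ 0 (mod 11). Now have (0 / 11).
The numerator is now 0 with denominator 11 > 1: the symbol is 0.
Second factor (59 / 143):
Both 59 ≡ 3 and 143 ≡ 3 (mod 4), so reciprocity gives (59 / 143) = -(143 / 59). Reduce: 143 ≡ 25 (mod 59). Now have -(25 / 59).
25 ≡ 1 (mod 4), so quadratic reciprocity gives (25 / 59) = (59 / 25). Reduce: 59 ≡ 9 (mod 25). Now have -(9 / 25).
9 ≡ 1 (mod 4), so quadratic reciprocity gives (9 / 25) = (25 / 9). Reduce: 25 ≡ 7 (mod 9). Now have -(7 / 9).
9 ≡ 1 (mod 4), so quadratic reciprocity gives (7 / 9) = (9 / 7). Reduce: 9 ≡ 2 (mod 7). Now have -(2 / 7).
Factor out 2: 2 = 2. Since 7 ≡ 7 (mod 8), (2 / 7) = +1. Now have -(1 / 7).
(1 / 7) = 1. Collecting the sign factors: -1.
Product: (0)·(-1) = 0.

0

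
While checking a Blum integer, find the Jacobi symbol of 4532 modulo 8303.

Factor out 2: 4532 = 2^2·1133. Since 8303 ≡ 7 (mod 8), (2 / 8303) = +1, and (2 / 8303)^2 = +1. Now have (1133 / 8303).
1133 ≡ 1 (mod 4), so quadratic reciprocity gives (1133 / 8303) = (8303 / 1133). Reduce: 8303 ≡ 372 (mod 1133). Now have (372 / 1133).
Factor out 2: 372 = 2^2·93. Since 1133 ≡ 5 (mod 8), (2 / 1133) = -1, and (2 / 1133)^2 = +1. Now have (93 / 1133).
93 ≡ 1 (mod 4), so quadratic reciprocity gives (93 / 1133) = (1133 / 93). Reduce: 1133 ≡ 17 (mod 93). Now have (17 / 93).
17 ≡ 1 (mod 4), so quadratic reciprocity gives (17 / 93) = (93 / 17). Reduce: 93 ≡ 8 (mod 17). Now have (8 / 17).
Factor out 2: 8 = 2^3. Since 17 ≡ 1 (mod 8), (2 / 17) = +1, and (2 / 17)^3 = +1. Now have (1 / 17).
(1 / 17) = 1. Collecting the sign factors: 1.

1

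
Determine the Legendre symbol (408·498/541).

1

By multiplicativity, (408·498/541) = (408/541)·(498/541).
First factor (408/541):
Factor out 2: 408 = 2^3·51. Since 541 ≡ 5 (mod 8), (2/541) = -1, and (2/541)^3 = -1. Now have -(51/541).
541 ≡ 1 (mod 4), so quadratic reciprocity gives (51/541) = (541/51). Reduce: 541 ≡ 31 (mod 51). Now have -(31/51).
Both 31 ≡ 3 and 51 ≡ 3 (mod 4), so reciprocity gives (31/51) = -(51/31). Reduce: 51 ≡ 20 (mod 31). Now have (20/31).
Factor out 2: 20 = 2^2·5. Since 31 ≡ 7 (mod 8), (2/31) = +1, and (2/31)^2 = +1. Now have (5/31).
5 ≡ 1 (mod 4), so quadratic reciprocity gives (5/31) = (31/5). Reduce: 31 ≡ 1 (mod 5). Now have (1/5).
(1/5) = 1. Collecting the sign factors: 1.
Second factor (498/541):
Factor out 2: 498 = 2·249. Since 541 ≡ 5 (mod 8), (2/541) = -1. Now have -(249/541).
249 ≡ 1 (mod 4), so quadratic reciprocity gives (249/541) = (541/249). Reduce: 541 ≡ 43 (mod 249). Now have -(43/249).
249 ≡ 1 (mod 4), so quadratic reciprocity gives (43/249) = (249/43). Reduce: 249 ≡ 34 (mod 43). Now have -(34/43).
Factor out 2: 34 = 2·17. Since 43 ≡ 3 (mod 8), (2/43) = -1. Now have (17/43).
17 ≡ 1 (mod 4), so quadratic reciprocity gives (17/43) = (43/17). Reduce: 43 ≡ 9 (mod 17). Now have (9/17).
9 ≡ 1 (mod 4), so quadratic reciprocity gives (9/17) = (17/9). Reduce: 17 ≡ 8 (mod 9). Now have (8/9).
Factor out 2: 8 = 2^3. Since 9 ≡ 1 (mod 8), (2/9) = +1, and (2/9)^3 = +1. Now have (1/9).
(1/9) = 1. Collecting the sign factors: 1.
Product: (1)·(1) = 1.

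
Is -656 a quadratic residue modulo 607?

(-656/607)
  = -(656/607)    [607 ≡ 3 mod 4 ⇒ (-1/607) = -1]
  = -(49/607)    [656 ≡ 49 mod 607]
  = -(607/49)    [QR: 49 ≡ 1 mod 4, sign kept]
  = -(19/49)    [607 ≡ 19 mod 49]
  = -(49/19)    [QR: 49 ≡ 1 mod 4, sign kept]
  = -(11/19)    [49 ≡ 11 mod 19]
  = (19/11)    [QR: both ≡ 3 mod 4, sign flips]
  = (8/11)    [19 ≡ 8 mod 11]
  = -(1/11)    [11 ≡ 3 mod 8 ⇒ (2/11)^3 = -1]
  = -1    [(1/11) = 1]
The Legendre symbol is -1, so x^2 ≡ -656 (mod 607) has no solution.

no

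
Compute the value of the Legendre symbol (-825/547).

(-825/547)
  = (269/547)    [-825 ≡ 269 mod 547]
  = (547/269)    [QR: 269 ≡ 1 mod 4, sign kept]
  = (9/269)    [547 ≡ 9 mod 269]
  = (269/9)    [QR: 9 ≡ 1 mod 4, sign kept]
  = (8/9)    [269 ≡ 8 mod 9]
  = (1/9)    [9 ≡ 1 mod 8 ⇒ (2/9)^3 = +1]
  = 1    [(1/9) = 1]

1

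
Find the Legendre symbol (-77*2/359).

By multiplicativity, (-77·2/359) = (-77/359)·(2/359).
First factor (-77/359):
(-77/359)
  = -(77/359)    [359 ≡ 3 mod 4 ⇒ (-1/359) = -1]
  = -(359/77)    [QR: 77 ≡ 1 mod 4, sign kept]
  = -(51/77)    [359 ≡ 51 mod 77]
  = -(77/51)    [QR: 77 ≡ 1 mod 4, sign kept]
  = -(26/51)    [77 ≡ 26 mod 51]
  = (13/51)    [51 ≡ 3 mod 8 ⇒ (2/51) = -1]
  = (51/13)    [QR: 13 ≡ 1 mod 4, sign kept]
  = (12/13)    [51 ≡ 12 mod 13]
  = (3/13)    [13 ≡ 5 mod 8 ⇒ (2/13)^2 = +1]
  = (13/3)    [QR: 13 ≡ 1 mod 4, sign kept]
  = (1/3)    [13 ≡ 1 mod 3]
  = 1    [(1/3) = 1]
Second factor (2/359):
(2/359)
  = (1/359)    [359 ≡ 7 mod 8 ⇒ (2/359) = +1]
  = 1    [(1/359) = 1]
Product: (1)·(1) = 1.

1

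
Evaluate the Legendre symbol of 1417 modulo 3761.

(1417/3761)
  = (3761/1417)    [QR: 1417 ≡ 1 mod 4, sign kept]
  = (927/1417)    [3761 ≡ 927 mod 1417]
  = (1417/927)    [QR: 1417 ≡ 1 mod 4, sign kept]
  = (490/927)    [1417 ≡ 490 mod 927]
  = (245/927)    [927 ≡ 7 mod 8 ⇒ (2/927) = +1]
  = (927/245)    [QR: 245 ≡ 1 mod 4, sign kept]
  = (192/245)    [927 ≡ 192 mod 245]
  = (3/245)    [245 ≡ 5 mod 8 ⇒ (2/245)^6 = +1]
  = (245/3)    [QR: 245 ≡ 1 mod 4, sign kept]
  = (2/3)    [245 ≡ 2 mod 3]
  = -(1/3)    [3 ≡ 3 mod 8 ⇒ (2/3) = -1]
  = -1    [(1/3) = 1]

-1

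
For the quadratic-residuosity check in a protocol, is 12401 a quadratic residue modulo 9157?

(12401/9157)
  = (3244/9157)    [12401 ≡ 3244 mod 9157]
  = (811/9157)    [9157 ≡ 5 mod 8 ⇒ (2/9157)^2 = +1]
  = (9157/811)    [QR: 9157 ≡ 1 mod 4, sign kept]
  = (236/811)    [9157 ≡ 236 mod 811]
  = (59/811)    [811 ≡ 3 mod 8 ⇒ (2/811)^2 = +1]
  = -(811/59)    [QR: both ≡ 3 mod 4, sign flips]
  = -(44/59)    [811 ≡ 44 mod 59]
  = -(11/59)    [59 ≡ 3 mod 8 ⇒ (2/59)^2 = +1]
  = (59/11)    [QR: both ≡ 3 mod 4, sign flips]
  = (4/11)    [59 ≡ 4 mod 11]
  = (1/11)    [11 ≡ 3 mod 8 ⇒ (2/11)^2 = +1]
  = 1    [(1/11) = 1]
The Legendre symbol is 1, so x^2 ≡ 12401 (mod 9157) has solution.

yes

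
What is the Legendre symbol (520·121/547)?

By multiplicativity, (520·121/547) = (520/547)·(121/547).
First factor (520/547):
(520/547)
  = -(65/547)    [547 ≡ 3 mod 8 ⇒ (2/547)^3 = -1]
  = -(547/65)    [QR: 65 ≡ 1 mod 4, sign kept]
  = -(27/65)    [547 ≡ 27 mod 65]
  = -(65/27)    [QR: 65 ≡ 1 mod 4, sign kept]
  = -(11/27)    [65 ≡ 11 mod 27]
  = (27/11)    [QR: both ≡ 3 mod 4, sign flips]
  = (5/11)    [27 ≡ 5 mod 11]
  = (11/5)    [QR: 5 ≡ 1 mod 4, sign kept]
  = (1/5)    [11 ≡ 1 mod 5]
  = 1    [(1/5) = 1]
Second factor (121/547):
(121/547)
  = (547/121)    [QR: 121 ≡ 1 mod 4, sign kept]
  = (63/121)    [547 ≡ 63 mod 121]
  = (121/63)    [QR: 121 ≡ 1 mod 4, sign kept]
  = (58/63)    [121 ≡ 58 mod 63]
  = (29/63)    [63 ≡ 7 mod 8 ⇒ (2/63) = +1]
  = (63/29)    [QR: 29 ≡ 1 mod 4, sign kept]
  = (5/29)    [63 ≡ 5 mod 29]
  = (29/5)    [QR: 5 ≡ 1 mod 4, sign kept]
  = (4/5)    [29 ≡ 4 mod 5]
  = (1/5)    [5 ≡ 5 mod 8 ⇒ (2/5)^2 = +1]
  = 1    [(1/5) = 1]
Product: (1)·(1) = 1.

1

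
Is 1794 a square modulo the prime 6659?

(1794|6659)
  = -(897|6659)    [6659 ≡ 3 mod 8 ⇒ (2|6659) = -1]
  = -(6659|897)    [QR: 897 ≡ 1 mod 4, sign kept]
  = -(380|897)    [6659 ≡ 380 mod 897]
  = -(95|897)    [897 ≡ 1 mod 8 ⇒ (2|897)^2 = +1]
  = -(897|95)    [QR: 897 ≡ 1 mod 4, sign kept]
  = -(42|95)    [897 ≡ 42 mod 95]
  = -(21|95)    [95 ≡ 7 mod 8 ⇒ (2|95) = +1]
  = -(95|21)    [QR: 21 ≡ 1 mod 4, sign kept]
  = -(11|21)    [95 ≡ 11 mod 21]
  = -(21|11)    [QR: 21 ≡ 1 mod 4, sign kept]
  = -(10|11)    [21 ≡ 10 mod 11]
  = (5|11)    [11 ≡ 3 mod 8 ⇒ (2|11) = -1]
  = (11|5)    [QR: 5 ≡ 1 mod 4, sign kept]
  = (1|5)    [11 ≡ 1 mod 5]
  = 1    [(1|5) = 1]
(1794|6659) = 1, and 6659 is prime, so 1794 is a quadratic residue mod 6659.

yes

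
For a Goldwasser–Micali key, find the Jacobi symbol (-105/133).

0

Pull out -1: (-105/133) = (-1/133)·(105/133). Since 133 ≡ 1 (mod 4), (-1/133) = +1. Now have (105/133).
105 ≡ 1 (mod 4), so quadratic reciprocity gives (105/133) = (133/105). Reduce: 133 ≡ 28 (mod 105). Now have (28/105).
Factor out 2: 28 = 2^2·7. Since 105 ≡ 1 (mod 8), (2/105) = +1, and (2/105)^2 = +1. Now have (7/105).
105 ≡ 1 (mod 4), so quadratic reciprocity gives (7/105) = (105/7). Reduce: 105 ≡ 0 (mod 7). Now have (0/7).
The numerator is now 0 with denominator 7 > 1: the symbol is 0.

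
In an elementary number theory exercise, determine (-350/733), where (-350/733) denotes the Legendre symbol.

1

Reduce the numerator: -350 ≡ 383 (mod 733), so (-350/733) = (383/733).
733 ≡ 1 (mod 4), so quadratic reciprocity gives (383/733) = (733/383). Reduce: 733 ≡ 350 (mod 383). Now have (350/383).
Factor out 2: 350 = 2·175. Since 383 ≡ 7 (mod 8), (2/383) = +1. Now have (175/383).
Both 175 ≡ 3 and 383 ≡ 3 (mod 4), so reciprocity gives (175/383) = -(383/175). Reduce: 383 ≡ 33 (mod 175). Now have -(33/175).
33 ≡ 1 (mod 4), so quadratic reciprocity gives (33/175) = (175/33). Reduce: 175 ≡ 10 (mod 33). Now have -(10/33).
Factor out 2: 10 = 2·5. Since 33 ≡ 1 (mod 8), (2/33) = +1. Now have -(5/33).
5 ≡ 1 (mod 4), so quadratic reciprocity gives (5/33) = (33/5). Reduce: 33 ≡ 3 (mod 5). Now have -(3/5).
5 ≡ 1 (mod 4), so quadratic reciprocity gives (3/5) = (5/3). Reduce: 5 ≡ 2 (mod 3). Now have -(2/3).
Factor out 2: 2 = 2. Since 3 ≡ 3 (mod 8), (2/3) = -1. Now have (1/3).
(1/3) = 1. Collecting the sign factors: 1.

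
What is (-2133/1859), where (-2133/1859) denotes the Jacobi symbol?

Reduce the numerator: -2133 ≡ 1585 (mod 1859), so (-2133/1859) = (1585/1859).
1585 ≡ 1 (mod 4), so quadratic reciprocity gives (1585/1859) = (1859/1585). Reduce: 1859 ≡ 274 (mod 1585). Now have (274/1585).
Factor out 2: 274 = 2·137. Since 1585 ≡ 1 (mod 8), (2/1585) = +1. Now have (137/1585).
137 ≡ 1 (mod 4), so quadratic reciprocity gives (137/1585) = (1585/137). Reduce: 1585 ≡ 78 (mod 137). Now have (78/137).
Factor out 2: 78 = 2·39. Since 137 ≡ 1 (mod 8), (2/137) = +1. Now have (39/137).
137 ≡ 1 (mod 4), so quadratic reciprocity gives (39/137) = (137/39). Reduce: 137 ≡ 20 (mod 39). Now have (20/39).
Factor out 2: 20 = 2^2·5. Since 39 ≡ 7 (mod 8), (2/39) = +1, and (2/39)^2 = +1. Now have (5/39).
5 ≡ 1 (mod 4), so quadratic reciprocity gives (5/39) = (39/5). Reduce: 39 ≡ 4 (mod 5). Now have (4/5).
Factor out 2: 4 = 2^2. Since 5 ≡ 5 (mod 8), (2/5) = -1, and (2/5)^2 = +1. Now have (1/5).
(1/5) = 1. Collecting the sign factors: 1.

1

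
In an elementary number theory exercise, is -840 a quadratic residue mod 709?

(-840|709)
  = (578|709)    [-840 ≡ 578 mod 709]
  = -(289|709)    [709 ≡ 5 mod 8 ⇒ (2|709) = -1]
  = -(709|289)    [QR: 289 ≡ 1 mod 4, sign kept]
  = -(131|289)    [709 ≡ 131 mod 289]
  = -(289|131)    [QR: 289 ≡ 1 mod 4, sign kept]
  = -(27|131)    [289 ≡ 27 mod 131]
  = (131|27)    [QR: both ≡ 3 mod 4, sign flips]
  = (23|27)    [131 ≡ 23 mod 27]
  = -(27|23)    [QR: both ≡ 3 mod 4, sign flips]
  = -(4|23)    [27 ≡ 4 mod 23]
  = -(1|23)    [23 ≡ 7 mod 8 ⇒ (2|23)^2 = +1]
  = -1    [(1|23) = 1]
The Legendre symbol is -1, so x^2 ≡ -840 (mod 709) has no solution.

no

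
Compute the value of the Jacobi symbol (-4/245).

Reduce the numerator: -4 ≡ 241 (mod 245), so (-4/245) = (241/245).
241 ≡ 1 (mod 4), so quadratic reciprocity gives (241/245) = (245/241). Reduce: 245 ≡ 4 (mod 241). Now have (4/241).
Factor out 2: 4 = 2^2. Since 241 ≡ 1 (mod 8), (2/241) = +1, and (2/241)^2 = +1. Now have (1/241).
(1/241) = 1. Collecting the sign factors: 1.

1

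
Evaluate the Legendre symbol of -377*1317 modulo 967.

By multiplicativity, (-377·1317 / 967) = (-377 / 967)·(1317 / 967).
First factor (-377 / 967):
Reduce the numerator: -377 ≡ 590 (mod 967), so (-377 / 967) = (590 / 967).
Factor out 2: 590 = 2·295. Since 967 ≡ 7 (mod 8), (2 / 967) = +1. Now have (295 / 967).
Both 295 ≡ 3 and 967 ≡ 3 (mod 4), so reciprocity gives (295 / 967) = -(967 / 295). Reduce: 967 ≡ 82 (mod 295). Now have -(82 / 295).
Factor out 2: 82 = 2·41. Since 295 ≡ 7 (mod 8), (2 / 295) = +1. Now have -(41 / 295).
41 ≡ 1 (mod 4), so quadratic reciprocity gives (41 / 295) = (295 / 41). Reduce: 295 ≡ 8 (mod 41). Now have -(8 / 41).
Factor out 2: 8 = 2^3. Since 41 ≡ 1 (mod 8), (2 / 41) = +1, and (2 / 41)^3 = +1. Now have -(1 / 41).
(1 / 41) = 1. Collecting the sign factors: -1.
Second factor (1317 / 967):
Reduce the numerator: 1317 ≡ 350 (mod 967), so (1317 / 967) = (350 / 967).
Factor out 2: 350 = 2·175. Since 967 ≡ 7 (mod 8), (2 / 967) = +1. Now have (175 / 967).
Both 175 ≡ 3 and 967 ≡ 3 (mod 4), so reciprocity gives (175 / 967) = -(967 / 175). Reduce: 967 ≡ 92 (mod 175). Now have -(92 / 175).
Factor out 2: 92 = 2^2·23. Since 175 ≡ 7 (mod 8), (2 / 175) = +1, and (2 / 175)^2 = +1. Now have -(23 / 175).
Both 23 ≡ 3 and 175 ≡ 3 (mod 4), so reciprocity gives (23 / 175) = -(175 / 23). Reduce: 175 ≡ 14 (mod 23). Now have (14 / 23).
Factor out 2: 14 = 2·7. Since 23 ≡ 7 (mod 8), (2 / 23) = +1. Now have (7 / 23).
Both 7 ≡ 3 and 23 ≡ 3 (mod 4), so reciprocity gives (7 / 23) = -(23 / 7). Reduce: 23 ≡ 2 (mod 7). Now have -(2 / 7).
Factor out 2: 2 = 2. Since 7 ≡ 7 (mod 8), (2 / 7) = +1. Now have -(1 / 7).
(1 / 7) = 1. Collecting the sign factors: -1.
Product: (-1)·(-1) = 1.

1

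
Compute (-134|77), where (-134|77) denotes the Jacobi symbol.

-1

(-134|77)
  = (134|77)    [77 ≡ 1 mod 4 ⇒ (-1|77) = +1]
  = (57|77)    [134 ≡ 57 mod 77]
  = (77|57)    [QR: 57 ≡ 1 mod 4, sign kept]
  = (20|57)    [77 ≡ 20 mod 57]
  = (5|57)    [57 ≡ 1 mod 8 ⇒ (2|57)^2 = +1]
  = (57|5)    [QR: 5 ≡ 1 mod 4, sign kept]
  = (2|5)    [57 ≡ 2 mod 5]
  = -(1|5)    [5 ≡ 5 mod 8 ⇒ (2|5) = -1]
  = -1    [(1|5) = 1]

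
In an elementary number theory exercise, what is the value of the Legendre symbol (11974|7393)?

-1

(11974|7393)
  = (4581|7393)    [11974 ≡ 4581 mod 7393]
  = (7393|4581)    [QR: 4581 ≡ 1 mod 4, sign kept]
  = (2812|4581)    [7393 ≡ 2812 mod 4581]
  = (703|4581)    [4581 ≡ 5 mod 8 ⇒ (2|4581)^2 = +1]
  = (4581|703)    [QR: 4581 ≡ 1 mod 4, sign kept]
  = (363|703)    [4581 ≡ 363 mod 703]
  = -(703|363)    [QR: both ≡ 3 mod 4, sign flips]
  = -(340|363)    [703 ≡ 340 mod 363]
  = -(85|363)    [363 ≡ 3 mod 8 ⇒ (2|363)^2 = +1]
  = -(363|85)    [QR: 85 ≡ 1 mod 4, sign kept]
  = -(23|85)    [363 ≡ 23 mod 85]
  = -(85|23)    [QR: 85 ≡ 1 mod 4, sign kept]
  = -(16|23)    [85 ≡ 16 mod 23]
  = -(1|23)    [23 ≡ 7 mod 8 ⇒ (2|23)^4 = +1]
  = -1    [(1|23) = 1]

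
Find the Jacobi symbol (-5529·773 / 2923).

1

By multiplicativity, (-5529·773 / 2923) = (-5529 / 2923)·(773 / 2923).
First factor (-5529 / 2923):
(-5529 / 2923)
  = -(5529 / 2923)    [2923 ≡ 3 mod 4 ⇒ (-1 / 2923) = -1]
  = -(2606 / 2923)    [5529 ≡ 2606 mod 2923]
  = (1303 / 2923)    [2923 ≡ 3 mod 8 ⇒ (2 / 2923) = -1]
  = -(2923 / 1303)    [QR: both ≡ 3 mod 4, sign flips]
  = -(317 / 1303)    [2923 ≡ 317 mod 1303]
  = -(1303 / 317)    [QR: 317 ≡ 1 mod 4, sign kept]
  = -(35 / 317)    [1303 ≡ 35 mod 317]
  = -(317 / 35)    [QR: 317 ≡ 1 mod 4, sign kept]
  = -(2 / 35)    [317 ≡ 2 mod 35]
  = (1 / 35)    [35 ≡ 3 mod 8 ⇒ (2 / 35) = -1]
  = 1    [(1 / 35) = 1]
Second factor (773 / 2923):
(773 / 2923)
  = (2923 / 773)    [QR: 773 ≡ 1 mod 4, sign kept]
  = (604 / 773)    [2923 ≡ 604 mod 773]
  = (151 / 773)    [773 ≡ 5 mod 8 ⇒ (2 / 773)^2 = +1]
  = (773 / 151)    [QR: 773 ≡ 1 mod 4, sign kept]
  = (18 / 151)    [773 ≡ 18 mod 151]
  = (9 / 151)    [151 ≡ 7 mod 8 ⇒ (2 / 151) = +1]
  = (151 / 9)    [QR: 9 ≡ 1 mod 4, sign kept]
  = (7 / 9)    [151 ≡ 7 mod 9]
  = (9 / 7)    [QR: 9 ≡ 1 mod 4, sign kept]
  = (2 / 7)    [9 ≡ 2 mod 7]
  = (1 / 7)    [7 ≡ 7 mod 8 ⇒ (2 / 7) = +1]
  = 1    [(1 / 7) = 1]
Product: (1)·(1) = 1.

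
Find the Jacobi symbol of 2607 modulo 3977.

-1

(2607/3977)
  = (3977/2607)    [QR: 3977 ≡ 1 mod 4, sign kept]
  = (1370/2607)    [3977 ≡ 1370 mod 2607]
  = (685/2607)    [2607 ≡ 7 mod 8 ⇒ (2/2607) = +1]
  = (2607/685)    [QR: 685 ≡ 1 mod 4, sign kept]
  = (552/685)    [2607 ≡ 552 mod 685]
  = -(69/685)    [685 ≡ 5 mod 8 ⇒ (2/685)^3 = -1]
  = -(685/69)    [QR: 69 ≡ 1 mod 4, sign kept]
  = -(64/69)    [685 ≡ 64 mod 69]
  = -(1/69)    [69 ≡ 5 mod 8 ⇒ (2/69)^6 = +1]
  = -1    [(1/69) = 1]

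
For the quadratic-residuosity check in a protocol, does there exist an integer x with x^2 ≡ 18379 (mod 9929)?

(18379/9929)
  = (8450/9929)    [18379 ≡ 8450 mod 9929]
  = (4225/9929)    [9929 ≡ 1 mod 8 ⇒ (2/9929) = +1]
  = (9929/4225)    [QR: 4225 ≡ 1 mod 4, sign kept]
  = (1479/4225)    [9929 ≡ 1479 mod 4225]
  = (4225/1479)    [QR: 4225 ≡ 1 mod 4, sign kept]
  = (1267/1479)    [4225 ≡ 1267 mod 1479]
  = -(1479/1267)    [QR: both ≡ 3 mod 4, sign flips]
  = -(212/1267)    [1479 ≡ 212 mod 1267]
  = -(53/1267)    [1267 ≡ 3 mod 8 ⇒ (2/1267)^2 = +1]
  = -(1267/53)    [QR: 53 ≡ 1 mod 4, sign kept]
  = -(48/53)    [1267 ≡ 48 mod 53]
  = -(3/53)    [53 ≡ 5 mod 8 ⇒ (2/53)^4 = +1]
  = -(53/3)    [QR: 53 ≡ 1 mod 4, sign kept]
  = -(2/3)    [53 ≡ 2 mod 3]
  = (1/3)    [3 ≡ 3 mod 8 ⇒ (2/3) = -1]
  = 1    [(1/3) = 1]
(18379/9929) = 1, and 9929 is prime, so 18379 is a quadratic residue mod 9929.

yes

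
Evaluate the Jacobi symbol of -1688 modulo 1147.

1

(-1688 / 1147)
  = -(1688 / 1147)    [1147 ≡ 3 mod 4 ⇒ (-1 / 1147) = -1]
  = -(541 / 1147)    [1688 ≡ 541 mod 1147]
  = -(1147 / 541)    [QR: 541 ≡ 1 mod 4, sign kept]
  = -(65 / 541)    [1147 ≡ 65 mod 541]
  = -(541 / 65)    [QR: 65 ≡ 1 mod 4, sign kept]
  = -(21 / 65)    [541 ≡ 21 mod 65]
  = -(65 / 21)    [QR: 21 ≡ 1 mod 4, sign kept]
  = -(2 / 21)    [65 ≡ 2 mod 21]
  = (1 / 21)    [21 ≡ 5 mod 8 ⇒ (2 / 21) = -1]
  = 1    [(1 / 21) = 1]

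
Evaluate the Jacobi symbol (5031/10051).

Both 5031 ≡ 3 and 10051 ≡ 3 (mod 4), so reciprocity gives (5031/10051) = -(10051/5031). Reduce: 10051 ≡ 5020 (mod 5031). Now have -(5020/5031).
Factor out 2: 5020 = 2^2·1255. Since 5031 ≡ 7 (mod 8), (2/5031) = +1, and (2/5031)^2 = +1. Now have -(1255/5031).
Both 1255 ≡ 3 and 5031 ≡ 3 (mod 4), so reciprocity gives (1255/5031) = -(5031/1255). Reduce: 5031 ≡ 11 (mod 1255). Now have (11/1255).
Both 11 ≡ 3 and 1255 ≡ 3 (mod 4), so reciprocity gives (11/1255) = -(1255/11). Reduce: 1255 ≡ 1 (mod 11). Now have -(1/11).
(1/11) = 1. Collecting the sign factors: -1.

-1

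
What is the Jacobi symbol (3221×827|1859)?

By multiplicativity, (3221·827|1859) = (3221|1859)·(827|1859).
First factor (3221|1859):
Reduce the numerator: 3221 ≡ 1362 (mod 1859), so (3221|1859) = (1362|1859).
Factor out 2: 1362 = 2·681. Since 1859 ≡ 3 (mod 8), (2|1859) = -1. Now have -(681|1859).
681 ≡ 1 (mod 4), so quadratic reciprocity gives (681|1859) = (1859|681). Reduce: 1859 ≡ 497 (mod 681). Now have -(497|681).
497 ≡ 1 (mod 4), so quadratic reciprocity gives (497|681) = (681|497). Reduce: 681 ≡ 184 (mod 497). Now have -(184|497).
Factor out 2: 184 = 2^3·23. Since 497 ≡ 1 (mod 8), (2|497) = +1, and (2|497)^3 = +1. Now have -(23|497).
497 ≡ 1 (mod 4), so quadratic reciprocity gives (23|497) = (497|23). Reduce: 497 ≡ 14 (mod 23). Now have -(14|23).
Factor out 2: 14 = 2·7. Since 23 ≡ 7 (mod 8), (2|23) = +1. Now have -(7|23).
Both 7 ≡ 3 and 23 ≡ 3 (mod 4), so reciprocity gives (7|23) = -(23|7). Reduce: 23 ≡ 2 (mod 7). Now have (2|7).
Factor out 2: 2 = 2. Since 7 ≡ 7 (mod 8), (2|7) = +1. Now have (1|7).
(1|7) = 1. Collecting the sign factors: 1.
Second factor (827|1859):
Both 827 ≡ 3 and 1859 ≡ 3 (mod 4), so reciprocity gives (827|1859) = -(1859|827). Reduce: 1859 ≡ 205 (mod 827). Now have -(205|827).
205 ≡ 1 (mod 4), so quadratic reciprocity gives (205|827) = (827|205). Reduce: 827 ≡ 7 (mod 205). Now have -(7|205).
205 ≡ 1 (mod 4), so quadratic reciprocity gives (7|205) = (205|7). Reduce: 205 ≡ 2 (mod 7). Now have -(2|7).
Factor out 2: 2 = 2. Since 7 ≡ 7 (mod 8), (2|7) = +1. Now have -(1|7).
(1|7) = 1. Collecting the sign factors: -1.
Product: (1)·(-1) = -1.

-1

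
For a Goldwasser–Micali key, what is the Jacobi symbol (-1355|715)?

0

Reduce the numerator: -1355 ≡ 75 (mod 715), so (-1355|715) = (75|715).
Both 75 ≡ 3 and 715 ≡ 3 (mod 4), so reciprocity gives (75|715) = -(715|75). Reduce: 715 ≡ 40 (mod 75). Now have -(40|75).
Factor out 2: 40 = 2^3·5. Since 75 ≡ 3 (mod 8), (2|75) = -1, and (2|75)^3 = -1. Now have (5|75).
5 ≡ 1 (mod 4), so quadratic reciprocity gives (5|75) = (75|5). Reduce: 75 ≡ 0 (mod 5). Now have (0|5).
The numerator is now 0 with denominator 5 > 1: the symbol is 0.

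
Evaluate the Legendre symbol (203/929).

(203/929)
  = (929/203)    [QR: 929 ≡ 1 mod 4, sign kept]
  = (117/203)    [929 ≡ 117 mod 203]
  = (203/117)    [QR: 117 ≡ 1 mod 4, sign kept]
  = (86/117)    [203 ≡ 86 mod 117]
  = -(43/117)    [117 ≡ 5 mod 8 ⇒ (2/117) = -1]
  = -(117/43)    [QR: 117 ≡ 1 mod 4, sign kept]
  = -(31/43)    [117 ≡ 31 mod 43]
  = (43/31)    [QR: both ≡ 3 mod 4, sign flips]
  = (12/31)    [43 ≡ 12 mod 31]
  = (3/31)    [31 ≡ 7 mod 8 ⇒ (2/31)^2 = +1]
  = -(31/3)    [QR: both ≡ 3 mod 4, sign flips]
  = -(1/3)    [31 ≡ 1 mod 3]
  = -1    [(1/3) = 1]

-1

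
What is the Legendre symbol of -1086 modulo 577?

1

(-1086 / 577)
  = (68 / 577)    [-1086 ≡ 68 mod 577]
  = (17 / 577)    [577 ≡ 1 mod 8 ⇒ (2 / 577)^2 = +1]
  = (577 / 17)    [QR: 17 ≡ 1 mod 4, sign kept]
  = (16 / 17)    [577 ≡ 16 mod 17]
  = (1 / 17)    [17 ≡ 1 mod 8 ⇒ (2 / 17)^4 = +1]
  = 1    [(1 / 17) = 1]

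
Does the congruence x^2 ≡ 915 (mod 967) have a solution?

yes

Both 915 ≡ 3 and 967 ≡ 3 (mod 4), so reciprocity gives (915/967) = -(967/915). Reduce: 967 ≡ 52 (mod 915). Now have -(52/915).
Factor out 2: 52 = 2^2·13. Since 915 ≡ 3 (mod 8), (2/915) = -1, and (2/915)^2 = +1. Now have -(13/915).
13 ≡ 1 (mod 4), so quadratic reciprocity gives (13/915) = (915/13). Reduce: 915 ≡ 5 (mod 13). Now have -(5/13).
5 ≡ 1 (mod 4), so quadratic reciprocity gives (5/13) = (13/5). Reduce: 13 ≡ 3 (mod 5). Now have -(3/5).
5 ≡ 1 (mod 4), so quadratic reciprocity gives (3/5) = (5/3). Reduce: 5 ≡ 2 (mod 3). Now have -(2/3).
Factor out 2: 2 = 2. Since 3 ≡ 3 (mod 8), (2/3) = -1. Now have (1/3).
(1/3) = 1. Collecting the sign factors: 1.
The Legendre symbol is 1, so x^2 ≡ 915 (mod 967) has solution.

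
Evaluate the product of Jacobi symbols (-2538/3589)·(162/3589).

1

By multiplicativity, (-2538·162/3589) = (-2538/3589)·(162/3589).
First factor (-2538/3589):
Reduce the numerator: -2538 ≡ 1051 (mod 3589), so (-2538/3589) = (1051/3589).
3589 ≡ 1 (mod 4), so quadratic reciprocity gives (1051/3589) = (3589/1051). Reduce: 3589 ≡ 436 (mod 1051). Now have (436/1051).
Factor out 2: 436 = 2^2·109. Since 1051 ≡ 3 (mod 8), (2/1051) = -1, and (2/1051)^2 = +1. Now have (109/1051).
109 ≡ 1 (mod 4), so quadratic reciprocity gives (109/1051) = (1051/109). Reduce: 1051 ≡ 70 (mod 109). Now have (70/109).
Factor out 2: 70 = 2·35. Since 109 ≡ 5 (mod 8), (2/109) = -1. Now have -(35/109).
109 ≡ 1 (mod 4), so quadratic reciprocity gives (35/109) = (109/35). Reduce: 109 ≡ 4 (mod 35). Now have -(4/35).
Factor out 2: 4 = 2^2. Since 35 ≡ 3 (mod 8), (2/35) = -1, and (2/35)^2 = +1. Now have -(1/35).
(1/35) = 1. Collecting the sign factors: -1.
Second factor (162/3589):
Factor out 2: 162 = 2·81. Since 3589 ≡ 5 (mod 8), (2/3589) = -1. Now have -(81/3589).
81 ≡ 1 (mod 4), so quadratic reciprocity gives (81/3589) = (3589/81). Reduce: 3589 ≡ 25 (mod 81). Now have -(25/81).
25 ≡ 1 (mod 4), so quadratic reciprocity gives (25/81) = (81/25). Reduce: 81 ≡ 6 (mod 25). Now have -(6/25).
Factor out 2: 6 = 2·3. Since 25 ≡ 1 (mod 8), (2/25) = +1. Now have -(3/25).
25 ≡ 1 (mod 4), so quadratic reciprocity gives (3/25) = (25/3). Reduce: 25 ≡ 1 (mod 3). Now have -(1/3).
(1/3) = 1. Collecting the sign factors: -1.
Product: (-1)·(-1) = 1.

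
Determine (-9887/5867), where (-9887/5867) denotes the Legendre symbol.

1

(-9887/5867)
  = -(9887/5867)    [5867 ≡ 3 mod 4 ⇒ (-1/5867) = -1]
  = -(4020/5867)    [9887 ≡ 4020 mod 5867]
  = -(1005/5867)    [5867 ≡ 3 mod 8 ⇒ (2/5867)^2 = +1]
  = -(5867/1005)    [QR: 1005 ≡ 1 mod 4, sign kept]
  = -(842/1005)    [5867 ≡ 842 mod 1005]
  = (421/1005)    [1005 ≡ 5 mod 8 ⇒ (2/1005) = -1]
  = (1005/421)    [QR: 421 ≡ 1 mod 4, sign kept]
  = (163/421)    [1005 ≡ 163 mod 421]
  = (421/163)    [QR: 421 ≡ 1 mod 4, sign kept]
  = (95/163)    [421 ≡ 95 mod 163]
  = -(163/95)    [QR: both ≡ 3 mod 4, sign flips]
  = -(68/95)    [163 ≡ 68 mod 95]
  = -(17/95)    [95 ≡ 7 mod 8 ⇒ (2/95)^2 = +1]
  = -(95/17)    [QR: 17 ≡ 1 mod 4, sign kept]
  = -(10/17)    [95 ≡ 10 mod 17]
  = -(5/17)    [17 ≡ 1 mod 8 ⇒ (2/17) = +1]
  = -(17/5)    [QR: 5 ≡ 1 mod 4, sign kept]
  = -(2/5)    [17 ≡ 2 mod 5]
  = (1/5)    [5 ≡ 5 mod 8 ⇒ (2/5) = -1]
  = 1    [(1/5) = 1]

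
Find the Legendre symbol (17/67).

1

17 ≡ 1 (mod 4), so quadratic reciprocity gives (17/67) = (67/17). Reduce: 67 ≡ 16 (mod 17). Now have (16/17).
Factor out 2: 16 = 2^4. Since 17 ≡ 1 (mod 8), (2/17) = +1, and (2/17)^4 = +1. Now have (1/17).
(1/17) = 1. Collecting the sign factors: 1.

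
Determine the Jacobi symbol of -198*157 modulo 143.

0

By multiplicativity, (-198·157/143) = (-198/143)·(157/143).
First factor (-198/143):
(-198/143)
  = -(198/143)    [143 ≡ 3 mod 4 ⇒ (-1/143) = -1]
  = -(55/143)    [198 ≡ 55 mod 143]
  = (143/55)    [QR: both ≡ 3 mod 4, sign flips]
  = (33/55)    [143 ≡ 33 mod 55]
  = (55/33)    [QR: 33 ≡ 1 mod 4, sign kept]
  = (22/33)    [55 ≡ 22 mod 33]
  = (11/33)    [33 ≡ 1 mod 8 ⇒ (2/33) = +1]
  = (33/11)    [QR: 33 ≡ 1 mod 4, sign kept]
  = (0/11)    [33 ≡ 0 mod 11]
  = 0    [numerator 0, gcd > 1]
Second factor (157/143):
(157/143)
  = (14/143)    [157 ≡ 14 mod 143]
  = (7/143)    [143 ≡ 7 mod 8 ⇒ (2/143) = +1]
  = -(143/7)    [QR: both ≡ 3 mod 4, sign flips]
  = -(3/7)    [143 ≡ 3 mod 7]
  = (7/3)    [QR: both ≡ 3 mod 4, sign flips]
  = (1/3)    [7 ≡ 1 mod 3]
  = 1    [(1/3) = 1]
Product: (0)·(1) = 0.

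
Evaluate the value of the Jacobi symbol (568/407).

1

(568/407)
  = (161/407)    [568 ≡ 161 mod 407]
  = (407/161)    [QR: 161 ≡ 1 mod 4, sign kept]
  = (85/161)    [407 ≡ 85 mod 161]
  = (161/85)    [QR: 85 ≡ 1 mod 4, sign kept]
  = (76/85)    [161 ≡ 76 mod 85]
  = (19/85)    [85 ≡ 5 mod 8 ⇒ (2/85)^2 = +1]
  = (85/19)    [QR: 85 ≡ 1 mod 4, sign kept]
  = (9/19)    [85 ≡ 9 mod 19]
  = (19/9)    [QR: 9 ≡ 1 mod 4, sign kept]
  = (1/9)    [19 ≡ 1 mod 9]
  = 1    [(1/9) = 1]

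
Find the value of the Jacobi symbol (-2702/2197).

Reduce the numerator: -2702 ≡ 1692 (mod 2197), so (-2702/2197) = (1692/2197).
Factor out 2: 1692 = 2^2·423. Since 2197 ≡ 5 (mod 8), (2/2197) = -1, and (2/2197)^2 = +1. Now have (423/2197).
2197 ≡ 1 (mod 4), so quadratic reciprocity gives (423/2197) = (2197/423). Reduce: 2197 ≡ 82 (mod 423). Now have (82/423).
Factor out 2: 82 = 2·41. Since 423 ≡ 7 (mod 8), (2/423) = +1. Now have (41/423).
41 ≡ 1 (mod 4), so quadratic reciprocity gives (41/423) = (423/41). Reduce: 423 ≡ 13 (mod 41). Now have (13/41).
13 ≡ 1 (mod 4), so quadratic reciprocity gives (13/41) = (41/13). Reduce: 41 ≡ 2 (mod 13). Now have (2/13).
Factor out 2: 2 = 2. Since 13 ≡ 5 (mod 8), (2/13) = -1. Now have -(1/13).
(1/13) = 1. Collecting the sign factors: -1.

-1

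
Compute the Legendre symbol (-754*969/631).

By multiplicativity, (-754·969/631) = (-754/631)·(969/631).
First factor (-754/631):
(-754/631)
  = (508/631)    [-754 ≡ 508 mod 631]
  = (127/631)    [631 ≡ 7 mod 8 ⇒ (2/631)^2 = +1]
  = -(631/127)    [QR: both ≡ 3 mod 4, sign flips]
  = -(123/127)    [631 ≡ 123 mod 127]
  = (127/123)    [QR: both ≡ 3 mod 4, sign flips]
  = (4/123)    [127 ≡ 4 mod 123]
  = (1/123)    [123 ≡ 3 mod 8 ⇒ (2/123)^2 = +1]
  = 1    [(1/123) = 1]
Second factor (969/631):
(969/631)
  = (338/631)    [969 ≡ 338 mod 631]
  = (169/631)    [631 ≡ 7 mod 8 ⇒ (2/631) = +1]
  = (631/169)    [QR: 169 ≡ 1 mod 4, sign kept]
  = (124/169)    [631 ≡ 124 mod 169]
  = (31/169)    [169 ≡ 1 mod 8 ⇒ (2/169)^2 = +1]
  = (169/31)    [QR: 169 ≡ 1 mod 4, sign kept]
  = (14/31)    [169 ≡ 14 mod 31]
  = (7/31)    [31 ≡ 7 mod 8 ⇒ (2/31) = +1]
  = -(31/7)    [QR: both ≡ 3 mod 4, sign flips]
  = -(3/7)    [31 ≡ 3 mod 7]
  = (7/3)    [QR: both ≡ 3 mod 4, sign flips]
  = (1/3)    [7 ≡ 1 mod 3]
  = 1    [(1/3) = 1]
Product: (1)·(1) = 1.

1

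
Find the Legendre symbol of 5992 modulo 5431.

(5992|5431)
  = (561|5431)    [5992 ≡ 561 mod 5431]
  = (5431|561)    [QR: 561 ≡ 1 mod 4, sign kept]
  = (382|561)    [5431 ≡ 382 mod 561]
  = (191|561)    [561 ≡ 1 mod 8 ⇒ (2|561) = +1]
  = (561|191)    [QR: 561 ≡ 1 mod 4, sign kept]
  = (179|191)    [561 ≡ 179 mod 191]
  = -(191|179)    [QR: both ≡ 3 mod 4, sign flips]
  = -(12|179)    [191 ≡ 12 mod 179]
  = -(3|179)    [179 ≡ 3 mod 8 ⇒ (2|179)^2 = +1]
  = (179|3)    [QR: both ≡ 3 mod 4, sign flips]
  = (2|3)    [179 ≡ 2 mod 3]
  = -(1|3)    [3 ≡ 3 mod 8 ⇒ (2|3) = -1]
  = -1    [(1|3) = 1]

-1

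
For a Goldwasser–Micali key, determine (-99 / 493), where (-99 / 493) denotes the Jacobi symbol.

1

(-99 / 493)
  = (394 / 493)    [-99 ≡ 394 mod 493]
  = -(197 / 493)    [493 ≡ 5 mod 8 ⇒ (2 / 493) = -1]
  = -(493 / 197)    [QR: 197 ≡ 1 mod 4, sign kept]
  = -(99 / 197)    [493 ≡ 99 mod 197]
  = -(197 / 99)    [QR: 197 ≡ 1 mod 4, sign kept]
  = -(98 / 99)    [197 ≡ 98 mod 99]
  = (49 / 99)    [99 ≡ 3 mod 8 ⇒ (2 / 99) = -1]
  = (99 / 49)    [QR: 49 ≡ 1 mod 4, sign kept]
  = (1 / 49)    [99 ≡ 1 mod 49]
  = 1    [(1 / 49) = 1]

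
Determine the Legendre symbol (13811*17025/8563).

By multiplicativity, (13811·17025/8563) = (13811/8563)·(17025/8563).
First factor (13811/8563):
(13811/8563)
  = (5248/8563)    [13811 ≡ 5248 mod 8563]
  = -(41/8563)    [8563 ≡ 3 mod 8 ⇒ (2/8563)^7 = -1]
  = -(8563/41)    [QR: 41 ≡ 1 mod 4, sign kept]
  = -(35/41)    [8563 ≡ 35 mod 41]
  = -(41/35)    [QR: 41 ≡ 1 mod 4, sign kept]
  = -(6/35)    [41 ≡ 6 mod 35]
  = (3/35)    [35 ≡ 3 mod 8 ⇒ (2/35) = -1]
  = -(35/3)    [QR: both ≡ 3 mod 4, sign flips]
  = -(2/3)    [35 ≡ 2 mod 3]
  = (1/3)    [3 ≡ 3 mod 8 ⇒ (2/3) = -1]
  = 1    [(1/3) = 1]
Second factor (17025/8563):
(17025/8563)
  = (8462/8563)    [17025 ≡ 8462 mod 8563]
  = -(4231/8563)    [8563 ≡ 3 mod 8 ⇒ (2/8563) = -1]
  = (8563/4231)    [QR: both ≡ 3 mod 4, sign flips]
  = (101/4231)    [8563 ≡ 101 mod 4231]
  = (4231/101)    [QR: 101 ≡ 1 mod 4, sign kept]
  = (90/101)    [4231 ≡ 90 mod 101]
  = -(45/101)    [101 ≡ 5 mod 8 ⇒ (2/101) = -1]
  = -(101/45)    [QR: 45 ≡ 1 mod 4, sign kept]
  = -(11/45)    [101 ≡ 11 mod 45]
  = -(45/11)    [QR: 45 ≡ 1 mod 4, sign kept]
  = -(1/11)    [45 ≡ 1 mod 11]
  = -1    [(1/11) = 1]
Product: (1)·(-1) = -1.

-1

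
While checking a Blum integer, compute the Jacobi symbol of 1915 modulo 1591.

1

Reduce the numerator: 1915 ≡ 324 (mod 1591), so (1915|1591) = (324|1591).
Factor out 2: 324 = 2^2·81. Since 1591 ≡ 7 (mod 8), (2|1591) = +1, and (2|1591)^2 = +1. Now have (81|1591).
81 ≡ 1 (mod 4), so quadratic reciprocity gives (81|1591) = (1591|81). Reduce: 1591 ≡ 52 (mod 81). Now have (52|81).
Factor out 2: 52 = 2^2·13. Since 81 ≡ 1 (mod 8), (2|81) = +1, and (2|81)^2 = +1. Now have (13|81).
13 ≡ 1 (mod 4), so quadratic reciprocity gives (13|81) = (81|13). Reduce: 81 ≡ 3 (mod 13). Now have (3|13).
13 ≡ 1 (mod 4), so quadratic reciprocity gives (3|13) = (13|3). Reduce: 13 ≡ 1 (mod 3). Now have (1|3).
(1|3) = 1. Collecting the sign factors: 1.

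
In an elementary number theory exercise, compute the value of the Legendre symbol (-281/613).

(-281/613)
  = (281/613)    [613 ≡ 1 mod 4 ⇒ (-1/613) = +1]
  = (613/281)    [QR: 281 ≡ 1 mod 4, sign kept]
  = (51/281)    [613 ≡ 51 mod 281]
  = (281/51)    [QR: 281 ≡ 1 mod 4, sign kept]
  = (26/51)    [281 ≡ 26 mod 51]
  = -(13/51)    [51 ≡ 3 mod 8 ⇒ (2/51) = -1]
  = -(51/13)    [QR: 13 ≡ 1 mod 4, sign kept]
  = -(12/13)    [51 ≡ 12 mod 13]
  = -(3/13)    [13 ≡ 5 mod 8 ⇒ (2/13)^2 = +1]
  = -(13/3)    [QR: 13 ≡ 1 mod 4, sign kept]
  = -(1/3)    [13 ≡ 1 mod 3]
  = -1    [(1/3) = 1]

-1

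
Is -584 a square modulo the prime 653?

no

(-584/653)
  = (69/653)    [-584 ≡ 69 mod 653]
  = (653/69)    [QR: 69 ≡ 1 mod 4, sign kept]
  = (32/69)    [653 ≡ 32 mod 69]
  = -(1/69)    [69 ≡ 5 mod 8 ⇒ (2/69)^5 = -1]
  = -1    [(1/69) = 1]
The Legendre symbol is -1, so x^2 ≡ -584 (mod 653) has no solution.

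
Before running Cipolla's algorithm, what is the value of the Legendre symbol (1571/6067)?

1

(1571/6067)
  = -(6067/1571)    [QR: both ≡ 3 mod 4, sign flips]
  = -(1354/1571)    [6067 ≡ 1354 mod 1571]
  = (677/1571)    [1571 ≡ 3 mod 8 ⇒ (2/1571) = -1]
  = (1571/677)    [QR: 677 ≡ 1 mod 4, sign kept]
  = (217/677)    [1571 ≡ 217 mod 677]
  = (677/217)    [QR: 217 ≡ 1 mod 4, sign kept]
  = (26/217)    [677 ≡ 26 mod 217]
  = (13/217)    [217 ≡ 1 mod 8 ⇒ (2/217) = +1]
  = (217/13)    [QR: 13 ≡ 1 mod 4, sign kept]
  = (9/13)    [217 ≡ 9 mod 13]
  = (13/9)    [QR: 9 ≡ 1 mod 4, sign kept]
  = (4/9)    [13 ≡ 4 mod 9]
  = (1/9)    [9 ≡ 1 mod 8 ⇒ (2/9)^2 = +1]
  = 1    [(1/9) = 1]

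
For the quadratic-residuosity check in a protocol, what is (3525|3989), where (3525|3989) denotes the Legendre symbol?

1

3525 ≡ 1 (mod 4), so quadratic reciprocity gives (3525|3989) = (3989|3525). Reduce: 3989 ≡ 464 (mod 3525). Now have (464|3525).
Factor out 2: 464 = 2^4·29. Since 3525 ≡ 5 (mod 8), (2|3525) = -1, and (2|3525)^4 = +1. Now have (29|3525).
29 ≡ 1 (mod 4), so quadratic reciprocity gives (29|3525) = (3525|29). Reduce: 3525 ≡ 16 (mod 29). Now have (16|29).
Factor out 2: 16 = 2^4. Since 29 ≡ 5 (mod 8), (2|29) = -1, and (2|29)^4 = +1. Now have (1|29).
(1|29) = 1. Collecting the sign factors: 1.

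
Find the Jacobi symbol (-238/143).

(-238/143)
  = -(238/143)    [143 ≡ 3 mod 4 ⇒ (-1/143) = -1]
  = -(95/143)    [238 ≡ 95 mod 143]
  = (143/95)    [QR: both ≡ 3 mod 4, sign flips]
  = (48/95)    [143 ≡ 48 mod 95]
  = (3/95)    [95 ≡ 7 mod 8 ⇒ (2/95)^4 = +1]
  = -(95/3)    [QR: both ≡ 3 mod 4, sign flips]
  = -(2/3)    [95 ≡ 2 mod 3]
  = (1/3)    [3 ≡ 3 mod 8 ⇒ (2/3) = -1]
  = 1    [(1/3) = 1]

1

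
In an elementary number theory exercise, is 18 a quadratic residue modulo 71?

Factor out 2: 18 = 2·9. Since 71 ≡ 7 (mod 8), (2|71) = +1. Now have (9|71).
9 ≡ 1 (mod 4), so quadratic reciprocity gives (9|71) = (71|9). Reduce: 71 ≡ 8 (mod 9). Now have (8|9).
Factor out 2: 8 = 2^3. Since 9 ≡ 1 (mod 8), (2|9) = +1, and (2|9)^3 = +1. Now have (1|9).
(1|9) = 1. Collecting the sign factors: 1.
The Legendre symbol is 1, so x^2 ≡ 18 (mod 71) has solution.

yes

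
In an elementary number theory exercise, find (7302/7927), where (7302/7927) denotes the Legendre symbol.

(7302/7927)
  = (3651/7927)    [7927 ≡ 7 mod 8 ⇒ (2/7927) = +1]
  = -(7927/3651)    [QR: both ≡ 3 mod 4, sign flips]
  = -(625/3651)    [7927 ≡ 625 mod 3651]
  = -(3651/625)    [QR: 625 ≡ 1 mod 4, sign kept]
  = -(526/625)    [3651 ≡ 526 mod 625]
  = -(263/625)    [625 ≡ 1 mod 8 ⇒ (2/625) = +1]
  = -(625/263)    [QR: 625 ≡ 1 mod 4, sign kept]
  = -(99/263)    [625 ≡ 99 mod 263]
  = (263/99)    [QR: both ≡ 3 mod 4, sign flips]
  = (65/99)    [263 ≡ 65 mod 99]
  = (99/65)    [QR: 65 ≡ 1 mod 4, sign kept]
  = (34/65)    [99 ≡ 34 mod 65]
  = (17/65)    [65 ≡ 1 mod 8 ⇒ (2/65) = +1]
  = (65/17)    [QR: 17 ≡ 1 mod 4, sign kept]
  = (14/17)    [65 ≡ 14 mod 17]
  = (7/17)    [17 ≡ 1 mod 8 ⇒ (2/17) = +1]
  = (17/7)    [QR: 17 ≡ 1 mod 4, sign kept]
  = (3/7)    [17 ≡ 3 mod 7]
  = -(7/3)    [QR: both ≡ 3 mod 4, sign flips]
  = -(1/3)    [7 ≡ 1 mod 3]
  = -1    [(1/3) = 1]

-1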